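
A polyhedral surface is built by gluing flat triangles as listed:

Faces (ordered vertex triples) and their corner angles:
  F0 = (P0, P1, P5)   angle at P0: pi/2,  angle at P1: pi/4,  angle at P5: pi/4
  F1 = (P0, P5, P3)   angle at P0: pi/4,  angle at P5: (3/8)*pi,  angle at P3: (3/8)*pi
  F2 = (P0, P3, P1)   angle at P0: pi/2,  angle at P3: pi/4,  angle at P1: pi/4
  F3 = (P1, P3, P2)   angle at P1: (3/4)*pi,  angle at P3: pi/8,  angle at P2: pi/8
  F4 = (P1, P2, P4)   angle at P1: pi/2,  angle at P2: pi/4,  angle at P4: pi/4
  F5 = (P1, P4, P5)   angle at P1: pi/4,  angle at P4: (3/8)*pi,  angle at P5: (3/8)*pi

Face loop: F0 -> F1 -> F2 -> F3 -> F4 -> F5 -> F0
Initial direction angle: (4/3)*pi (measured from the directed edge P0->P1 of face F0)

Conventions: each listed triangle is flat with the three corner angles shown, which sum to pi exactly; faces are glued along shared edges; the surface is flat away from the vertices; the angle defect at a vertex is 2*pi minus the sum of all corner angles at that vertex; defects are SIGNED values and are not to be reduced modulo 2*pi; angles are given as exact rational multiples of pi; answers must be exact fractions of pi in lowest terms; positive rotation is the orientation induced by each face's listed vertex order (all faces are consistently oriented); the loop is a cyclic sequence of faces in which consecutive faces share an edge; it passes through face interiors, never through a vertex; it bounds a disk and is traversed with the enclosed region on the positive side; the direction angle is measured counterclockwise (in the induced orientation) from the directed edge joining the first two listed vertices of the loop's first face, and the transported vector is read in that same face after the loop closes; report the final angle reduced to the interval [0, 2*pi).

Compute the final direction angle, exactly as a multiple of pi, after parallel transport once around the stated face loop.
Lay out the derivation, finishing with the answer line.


enclosed vertex P0: corner angles sum to (5/4)*pi, defect = 2*pi - (5/4)*pi = (3/4)*pi
enclosed vertex P1: corner angles sum to 2*pi, defect = 2*pi - 2*pi = 0
the final direction is the initial angle plus the enclosed defects, taken mod 2*pi in the induced orientation
final angle = (4/3)*pi + (3/4)*pi = pi/12 (mod 2*pi)

Answer: final direction angle = pi/12


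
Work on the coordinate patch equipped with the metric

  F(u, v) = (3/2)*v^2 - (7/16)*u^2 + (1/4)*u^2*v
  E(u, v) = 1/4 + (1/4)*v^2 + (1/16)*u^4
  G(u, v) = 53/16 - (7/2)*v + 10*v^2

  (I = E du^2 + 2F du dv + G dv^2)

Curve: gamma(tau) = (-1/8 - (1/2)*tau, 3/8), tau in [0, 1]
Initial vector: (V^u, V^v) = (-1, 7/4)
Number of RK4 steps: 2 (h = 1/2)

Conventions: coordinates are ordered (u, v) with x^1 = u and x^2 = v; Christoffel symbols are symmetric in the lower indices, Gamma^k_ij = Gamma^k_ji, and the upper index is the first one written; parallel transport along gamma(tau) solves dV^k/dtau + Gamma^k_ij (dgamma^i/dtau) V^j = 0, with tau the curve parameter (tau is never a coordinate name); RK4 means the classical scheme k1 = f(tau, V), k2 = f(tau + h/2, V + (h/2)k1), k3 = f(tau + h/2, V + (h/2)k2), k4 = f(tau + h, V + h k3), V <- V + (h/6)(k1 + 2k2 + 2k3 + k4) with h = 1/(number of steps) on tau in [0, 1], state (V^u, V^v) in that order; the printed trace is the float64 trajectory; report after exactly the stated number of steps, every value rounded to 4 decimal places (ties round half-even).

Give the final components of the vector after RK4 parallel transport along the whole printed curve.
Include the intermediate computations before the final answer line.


gamma'(tau) = (-1/2, 0); f(tau, V)^k = -Gamma^k_ij(gamma(tau)) gamma'^i(tau) V^j; h = 1/2; intermediate values shown to 6 dp
curve data and Christoffel symbols at the stage parameters:
  tau = 0.000000: gamma = (-0.125000, 0.375000), gamma' = (-0.500000, 0.000000); Gamma_uuu = 0.000833, Gamma_uuv = 0.343702, Gamma_uvv = 3.696238, Gamma_vuu = -0.002344, Gamma_vuv = -0.020742, Gamma_vvv = 0.364089
  tau = 0.250000: gamma = (-0.250000, 0.375000), gamma' = (-0.500000, 0.000000); Gamma_uuu = -0.022915, Gamma_uuv = 0.341079, Gamma_uvv = 3.745087, Gamma_vuu = 0.024210, Gamma_vuv = -0.018971, Gamma_vvv = 0.378857
  tau = 0.500000: gamma = (-0.375000, 0.375000), gamma' = (-0.500000, 0.000000); Gamma_uuu = -0.051765, Gamma_uuv = 0.336467, Gamma_uvv = 3.821138, Gamma_vuu = 0.050636, Gamma_vuv = -0.016061, Gamma_vvv = 0.404754
  tau = 0.750000: gamma = (-0.500000, 0.375000), gamma' = (-0.500000, 0.000000); Gamma_uuu = -0.087176, Gamma_uuv = 0.329554, Gamma_uvv = 3.916352, Gamma_vuu = 0.076594, Gamma_vuv = -0.012094, Gamma_vvv = 0.443437
  tau = 1.000000: gamma = (-0.625000, 0.375000), gamma' = (-0.500000, 0.000000); Gamma_uuu = -0.129974, Gamma_uuv = 0.320001, Gamma_uvv = 4.019709, Gamma_vuu = 0.101549, Gamma_vuv = -0.007202, Gamma_vvv = 0.496689
step 0: V^u = -1.0000, V^v = 1.7500
step 1: k1 = (0.300322, -0.016978), k2 = (0.308317, -0.027755), k3 = (0.307835, -0.027705), k4 = (0.313977, -0.035364); V <- V + (h/6)(k1 + 2k2 + 2k3 + k4): V^u = -0.8461, V^v = 1.7364
step 2: k1 = (0.314019, -0.035366), k2 = (0.318120, -0.039843), k3 = (0.317890, -0.039797), k4 = (0.319297, -0.041072); V <- V + (h/6)(k1 + 2k2 + 2k3 + k4): V^u = -0.6873, V^v = 1.7168

Answer: V^u = -0.6873, V^v = 1.7168


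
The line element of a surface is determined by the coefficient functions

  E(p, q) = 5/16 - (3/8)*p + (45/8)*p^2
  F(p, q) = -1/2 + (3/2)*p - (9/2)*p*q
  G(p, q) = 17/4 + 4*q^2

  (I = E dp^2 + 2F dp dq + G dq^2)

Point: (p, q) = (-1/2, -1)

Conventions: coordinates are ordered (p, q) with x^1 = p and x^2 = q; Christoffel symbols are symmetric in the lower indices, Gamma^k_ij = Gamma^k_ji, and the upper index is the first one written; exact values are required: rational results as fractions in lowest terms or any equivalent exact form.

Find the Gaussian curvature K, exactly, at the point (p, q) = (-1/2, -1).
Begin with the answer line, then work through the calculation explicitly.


Answer: K = -11328/39605

E = 61/32, F = -7/2, G = 33/4, EG - F^2 = 445/128 at the point
E_p = -6, E_q = 0, F_p = 6, F_q = 9/4, G_p = 0, G_q = -8
E_qq = 0, F_pq = -9/2, G_pp = 0
Apply the Brioschi formula K = (det M1 - det M2)/(EG - F^2)^2 over the derivative matrices of E, F, G.
M1 = [[-E_qq/2 + F_pq - G_pp/2, E_p/2, F_p - E_q/2], [F_q - G_p/2, E, F], [G_q/2, F, G]] = [[-9/2, -3, 6], [9/4, 61/32, -7/2], [-4, -7/2, 33/4]]; det M1 = -885/256
M2 = [[0, E_q/2, G_p/2], [E_q/2, E, F], [G_p/2, F, G]] = [[0, 0, 0], [0, 61/32, -7/2], [0, -7/2, 33/4]]; det M2 = 0
det M1 - det M2 = -885/256; K = -885/256 / (445/128)^2 = -11328/39605


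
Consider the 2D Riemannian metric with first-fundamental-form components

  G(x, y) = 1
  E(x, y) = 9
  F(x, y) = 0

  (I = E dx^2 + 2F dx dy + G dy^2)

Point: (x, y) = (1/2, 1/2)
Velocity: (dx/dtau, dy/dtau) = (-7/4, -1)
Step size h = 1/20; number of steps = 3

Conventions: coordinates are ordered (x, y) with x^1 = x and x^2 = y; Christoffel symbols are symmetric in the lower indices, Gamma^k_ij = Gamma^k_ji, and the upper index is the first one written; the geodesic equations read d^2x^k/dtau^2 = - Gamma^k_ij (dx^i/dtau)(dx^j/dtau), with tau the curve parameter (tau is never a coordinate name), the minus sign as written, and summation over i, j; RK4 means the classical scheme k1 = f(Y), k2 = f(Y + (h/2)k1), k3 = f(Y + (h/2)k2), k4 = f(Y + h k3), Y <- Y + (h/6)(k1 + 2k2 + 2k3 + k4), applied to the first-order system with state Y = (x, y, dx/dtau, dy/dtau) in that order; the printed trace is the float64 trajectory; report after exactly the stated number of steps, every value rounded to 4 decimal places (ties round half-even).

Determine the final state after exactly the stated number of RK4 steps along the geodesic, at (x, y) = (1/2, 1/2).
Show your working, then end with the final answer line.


f(Y) = (dx/dtau, dy/dtau, -Gamma^x_ij Y'^i Y'^j, -Gamma^y_ij Y'^i Y'^j) with the Gammas evaluated at the stage position; h = 0.050000; intermediate values shown to 6 dp
step 0: x = 0.5000, y = 0.5000, dx/dtau = -1.7500, dy/dtau = -1.0000
step 1:
  k1: at (x, y) = (0.500000, 0.500000), (dx/dtau, dy/dtau) = (-1.750000, -1.000000); Gamma_xxx = 0.000000, Gamma_xxy = 0.000000, Gamma_xyy = 0.000000, Gamma_yxx = 0.000000, Gamma_yxy = 0.000000, Gamma_yyy = 0.000000; k1 = (-1.750000, -1.000000, 0.000000, 0.000000)
  k2: at (x, y) = (0.456250, 0.475000), (dx/dtau, dy/dtau) = (-1.750000, -1.000000); Gamma_xxx = 0.000000, Gamma_xxy = 0.000000, Gamma_xyy = 0.000000, Gamma_yxx = 0.000000, Gamma_yxy = 0.000000, Gamma_yyy = 0.000000; k2 = (-1.750000, -1.000000, 0.000000, 0.000000)
  k3: at (x, y) = (0.456250, 0.475000), (dx/dtau, dy/dtau) = (-1.750000, -1.000000); Gamma_xxx = 0.000000, Gamma_xxy = 0.000000, Gamma_xyy = 0.000000, Gamma_yxx = 0.000000, Gamma_yxy = 0.000000, Gamma_yyy = 0.000000; k3 = (-1.750000, -1.000000, 0.000000, 0.000000)
  k4: at (x, y) = (0.412500, 0.450000), (dx/dtau, dy/dtau) = (-1.750000, -1.000000); Gamma_xxx = 0.000000, Gamma_xxy = 0.000000, Gamma_xyy = 0.000000, Gamma_yxx = 0.000000, Gamma_yxy = 0.000000, Gamma_yyy = 0.000000; k4 = (-1.750000, -1.000000, 0.000000, 0.000000)
  Y <- Y + (h/6)(k1 + 2k2 + 2k3 + k4): x = 0.4125, y = 0.4500, dx/dtau = -1.7500, dy/dtau = -1.0000
step 2:
  k1: at (x, y) = (0.412500, 0.450000), (dx/dtau, dy/dtau) = (-1.750000, -1.000000); Gamma_xxx = 0.000000, Gamma_xxy = 0.000000, Gamma_xyy = 0.000000, Gamma_yxx = 0.000000, Gamma_yxy = 0.000000, Gamma_yyy = 0.000000; k1 = (-1.750000, -1.000000, 0.000000, 0.000000)
  k2: at (x, y) = (0.368750, 0.425000), (dx/dtau, dy/dtau) = (-1.750000, -1.000000); Gamma_xxx = 0.000000, Gamma_xxy = 0.000000, Gamma_xyy = 0.000000, Gamma_yxx = 0.000000, Gamma_yxy = 0.000000, Gamma_yyy = 0.000000; k2 = (-1.750000, -1.000000, 0.000000, 0.000000)
  k3: at (x, y) = (0.368750, 0.425000), (dx/dtau, dy/dtau) = (-1.750000, -1.000000); Gamma_xxx = 0.000000, Gamma_xxy = 0.000000, Gamma_xyy = 0.000000, Gamma_yxx = 0.000000, Gamma_yxy = 0.000000, Gamma_yyy = 0.000000; k3 = (-1.750000, -1.000000, 0.000000, 0.000000)
  k4: at (x, y) = (0.325000, 0.400000), (dx/dtau, dy/dtau) = (-1.750000, -1.000000); Gamma_xxx = 0.000000, Gamma_xxy = 0.000000, Gamma_xyy = 0.000000, Gamma_yxx = 0.000000, Gamma_yxy = 0.000000, Gamma_yyy = 0.000000; k4 = (-1.750000, -1.000000, 0.000000, 0.000000)
  Y <- Y + (h/6)(k1 + 2k2 + 2k3 + k4): x = 0.3250, y = 0.4000, dx/dtau = -1.7500, dy/dtau = -1.0000
step 3:
  k1: at (x, y) = (0.325000, 0.400000), (dx/dtau, dy/dtau) = (-1.750000, -1.000000); Gamma_xxx = 0.000000, Gamma_xxy = 0.000000, Gamma_xyy = 0.000000, Gamma_yxx = 0.000000, Gamma_yxy = 0.000000, Gamma_yyy = 0.000000; k1 = (-1.750000, -1.000000, 0.000000, 0.000000)
  k2: at (x, y) = (0.281250, 0.375000), (dx/dtau, dy/dtau) = (-1.750000, -1.000000); Gamma_xxx = 0.000000, Gamma_xxy = 0.000000, Gamma_xyy = 0.000000, Gamma_yxx = 0.000000, Gamma_yxy = 0.000000, Gamma_yyy = 0.000000; k2 = (-1.750000, -1.000000, 0.000000, 0.000000)
  k3: at (x, y) = (0.281250, 0.375000), (dx/dtau, dy/dtau) = (-1.750000, -1.000000); Gamma_xxx = 0.000000, Gamma_xxy = 0.000000, Gamma_xyy = 0.000000, Gamma_yxx = 0.000000, Gamma_yxy = 0.000000, Gamma_yyy = 0.000000; k3 = (-1.750000, -1.000000, 0.000000, 0.000000)
  k4: at (x, y) = (0.237500, 0.350000), (dx/dtau, dy/dtau) = (-1.750000, -1.000000); Gamma_xxx = 0.000000, Gamma_xxy = 0.000000, Gamma_xyy = 0.000000, Gamma_yxx = 0.000000, Gamma_yxy = 0.000000, Gamma_yyy = 0.000000; k4 = (-1.750000, -1.000000, 0.000000, 0.000000)
  Y <- Y + (h/6)(k1 + 2k2 + 2k3 + k4): x = 0.2375, y = 0.3500, dx/dtau = -1.7500, dy/dtau = -1.0000

Answer: x = 0.2375, y = 0.3500, dx/dtau = -1.7500, dy/dtau = -1.0000


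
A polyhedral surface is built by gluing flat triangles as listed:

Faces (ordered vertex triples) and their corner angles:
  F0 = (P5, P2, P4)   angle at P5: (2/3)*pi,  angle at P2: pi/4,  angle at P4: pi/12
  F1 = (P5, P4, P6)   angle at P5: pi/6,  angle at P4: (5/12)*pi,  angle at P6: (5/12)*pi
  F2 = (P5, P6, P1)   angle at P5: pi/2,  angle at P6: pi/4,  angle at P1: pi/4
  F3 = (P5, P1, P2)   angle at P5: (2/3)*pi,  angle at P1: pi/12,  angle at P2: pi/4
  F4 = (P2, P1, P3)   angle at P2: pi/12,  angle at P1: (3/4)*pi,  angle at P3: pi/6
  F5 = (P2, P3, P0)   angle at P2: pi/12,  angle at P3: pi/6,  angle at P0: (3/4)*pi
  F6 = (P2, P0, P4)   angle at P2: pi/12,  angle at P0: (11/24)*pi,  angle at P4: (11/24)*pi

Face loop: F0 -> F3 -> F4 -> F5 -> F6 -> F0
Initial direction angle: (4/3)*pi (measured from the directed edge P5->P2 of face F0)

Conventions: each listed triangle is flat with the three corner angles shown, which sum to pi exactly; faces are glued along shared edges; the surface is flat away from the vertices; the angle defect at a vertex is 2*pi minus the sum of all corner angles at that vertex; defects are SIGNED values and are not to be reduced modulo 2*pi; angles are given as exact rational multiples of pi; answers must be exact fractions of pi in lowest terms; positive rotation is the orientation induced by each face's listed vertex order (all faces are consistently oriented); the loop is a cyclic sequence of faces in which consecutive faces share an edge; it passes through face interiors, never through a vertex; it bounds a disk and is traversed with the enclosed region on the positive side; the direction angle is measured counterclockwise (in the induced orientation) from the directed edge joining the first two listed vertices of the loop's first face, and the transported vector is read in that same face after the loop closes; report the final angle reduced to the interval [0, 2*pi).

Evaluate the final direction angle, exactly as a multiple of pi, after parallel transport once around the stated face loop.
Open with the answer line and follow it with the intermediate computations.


Answer: final direction angle = (7/12)*pi

enclosed vertex P2: corner angles sum to (3/4)*pi, defect = 2*pi - (3/4)*pi = (5/4)*pi
summing the enclosed defects onto the initial angle, mod 2*pi in the induced orientation:
final angle = (4/3)*pi + (5/4)*pi = (7/12)*pi (mod 2*pi)


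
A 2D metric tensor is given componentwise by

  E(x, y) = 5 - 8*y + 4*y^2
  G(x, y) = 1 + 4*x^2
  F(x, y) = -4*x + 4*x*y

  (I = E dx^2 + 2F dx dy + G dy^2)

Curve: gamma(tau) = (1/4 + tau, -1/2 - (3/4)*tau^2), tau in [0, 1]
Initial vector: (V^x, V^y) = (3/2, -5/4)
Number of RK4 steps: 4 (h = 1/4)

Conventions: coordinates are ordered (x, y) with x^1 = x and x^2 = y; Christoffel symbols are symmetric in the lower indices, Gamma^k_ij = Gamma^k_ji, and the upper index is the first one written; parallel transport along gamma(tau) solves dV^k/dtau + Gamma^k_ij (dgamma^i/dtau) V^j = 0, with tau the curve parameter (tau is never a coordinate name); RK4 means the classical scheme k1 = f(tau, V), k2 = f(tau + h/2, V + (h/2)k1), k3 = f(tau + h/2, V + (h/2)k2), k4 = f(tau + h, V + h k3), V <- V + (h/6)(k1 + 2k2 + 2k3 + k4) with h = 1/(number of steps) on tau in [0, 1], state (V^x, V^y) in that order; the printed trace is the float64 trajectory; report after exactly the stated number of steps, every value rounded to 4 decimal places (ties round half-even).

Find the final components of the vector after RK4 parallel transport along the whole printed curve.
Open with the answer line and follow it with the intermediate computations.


Answer: V^x = 0.6835, V^y = -0.9153

gamma'(tau) = (1, -(3/2)*tau); f(tau, V)^k = -Gamma^k_ij(gamma(tau)) gamma'^i(tau) V^j; h = 1/4; intermediate values shown to 6 dp
curve data and Christoffel symbols at the stage parameters:
  tau = 0.000000: gamma = (0.250000, -0.500000), gamma' = (1.000000, 0.000000); Gamma_xxx = 0.000000, Gamma_xxy = -0.585366, Gamma_xyy = 0.000000, Gamma_yxx = 0.000000, Gamma_yxy = 0.097561, Gamma_yyy = 0.000000
  tau = 0.125000: gamma = (0.375000, -0.511719), gamma' = (1.000000, -0.187500); Gamma_xxx = 0.000000, Gamma_xxy = -0.564935, Gamma_xyy = 0.000000, Gamma_yxx = 0.000000, Gamma_yxy = 0.140139, Gamma_yyy = 0.000000
  tau = 0.250000: gamma = (0.500000, -0.546875), gamma' = (1.000000, -0.375000); Gamma_xxx = 0.000000, Gamma_xxy = -0.534729, Gamma_xyy = 0.000000, Gamma_yxx = 0.000000, Gamma_yxy = 0.172842, Gamma_yyy = 0.000000
  tau = 0.375000: gamma = (0.625000, -0.605469), gamma' = (1.000000, -0.562500); Gamma_xxx = 0.000000, Gamma_xxy = -0.498879, Gamma_xyy = 0.000000, Gamma_yxx = 0.000000, Gamma_yxy = 0.194211, Gamma_yyy = 0.000000
  tau = 0.500000: gamma = (0.750000, -0.687500), gamma' = (1.000000, -0.750000); Gamma_xxx = 0.000000, Gamma_xxy = -0.461046, Gamma_xyy = 0.000000, Gamma_yxx = 0.000000, Gamma_yxy = 0.204909, Gamma_yyy = 0.000000
  tau = 0.625000: gamma = (0.875000, -0.792969), gamma' = (1.000000, -0.937500); Gamma_xxx = 0.000000, Gamma_xxy = -0.423833, Gamma_xyy = 0.000000, Gamma_yxx = 0.000000, Gamma_yxy = 0.206838, Gamma_yyy = 0.000000
  tau = 0.750000: gamma = (1.000000, -0.921875), gamma' = (1.000000, -1.125000); Gamma_xxx = 0.000000, Gamma_xxy = -0.388760, Gamma_xyy = 0.000000, Gamma_yxx = 0.000000, Gamma_yxy = 0.202282, Gamma_yyy = 0.000000
  tau = 0.875000: gamma = (1.125000, -1.074219), gamma' = (1.000000, -1.312500); Gamma_xxx = 0.000000, Gamma_xxy = -0.356517, Gamma_xyy = 0.000000, Gamma_yxx = 0.000000, Gamma_yxy = 0.193365, Gamma_yyy = 0.000000
  tau = 1.000000: gamma = (1.250000, -1.250000), gamma' = (1.000000, -1.500000); Gamma_xxx = 0.000000, Gamma_xxy = -0.327273, Gamma_xyy = 0.000000, Gamma_yxx = 0.000000, Gamma_yxy = 0.181818, Gamma_yyy = 0.000000
step 0: V^x = 1.5000, V^y = -1.2500
step 1: k1 = (-0.731707, 0.121951), k2 = (-0.846756, 0.210048), k3 = (-0.839011, 0.208127), k4 = (-0.899313, 0.290687); V <- V + (h/6)(k1 + 2k2 + 2k3 + k4): V^x = 1.2916, V^y = -1.1980
step 2: k1 = (-0.899571, 0.290770), k2 = (-0.910386, 0.354408), k3 = (-0.906038, 0.352715), k4 = (-0.879937, 0.391083); V <- V + (h/6)(k1 + 2k2 + 2k3 + k4): V^x = 1.0660, V^y = -1.1106
step 3: k1 = (-0.880669, 0.391409), k2 = (-0.829827, 0.404970), k3 = (-0.831634, 0.405852), k4 = (-0.767631, 0.399418); V <- V + (h/6)(k1 + 2k2 + 2k3 + k4): V^x = 0.8589, V^y = -1.0101
step 4: k1 = (-0.768336, 0.399785), k2 = (-0.699270, 0.379265), k3 = (-0.704225, 0.381952), k4 = (-0.634548, 0.352527); V <- V + (h/6)(k1 + 2k2 + 2k3 + k4): V^x = 0.6835, V^y = -0.9153


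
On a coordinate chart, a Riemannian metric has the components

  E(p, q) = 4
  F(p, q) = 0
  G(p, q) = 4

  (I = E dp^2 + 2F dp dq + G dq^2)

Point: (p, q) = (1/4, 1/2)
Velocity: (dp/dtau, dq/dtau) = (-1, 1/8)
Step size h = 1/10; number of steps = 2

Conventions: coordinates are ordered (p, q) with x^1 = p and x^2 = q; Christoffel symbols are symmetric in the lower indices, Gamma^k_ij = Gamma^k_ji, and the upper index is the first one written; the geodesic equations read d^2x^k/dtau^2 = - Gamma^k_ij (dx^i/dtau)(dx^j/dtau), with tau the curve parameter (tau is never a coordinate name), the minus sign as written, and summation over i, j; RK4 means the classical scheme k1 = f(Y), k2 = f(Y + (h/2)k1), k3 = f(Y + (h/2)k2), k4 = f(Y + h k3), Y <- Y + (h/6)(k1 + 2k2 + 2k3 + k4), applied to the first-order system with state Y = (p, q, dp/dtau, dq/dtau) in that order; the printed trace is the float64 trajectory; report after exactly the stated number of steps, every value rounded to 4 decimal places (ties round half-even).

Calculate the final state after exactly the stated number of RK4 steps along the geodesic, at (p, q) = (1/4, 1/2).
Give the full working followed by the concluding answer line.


f(Y) = (dp/dtau, dq/dtau, -Gamma^p_ij Y'^i Y'^j, -Gamma^q_ij Y'^i Y'^j) with the Gammas evaluated at the stage position; h = 0.100000; intermediate values shown to 6 dp
step 0: p = 0.2500, q = 0.5000, dp/dtau = -1.0000, dq/dtau = 0.1250
step 1:
  k1: at (p, q) = (0.250000, 0.500000), (dp/dtau, dq/dtau) = (-1.000000, 0.125000); Gamma_ppp = 0.000000, Gamma_ppq = 0.000000, Gamma_pqq = 0.000000, Gamma_qpp = 0.000000, Gamma_qpq = 0.000000, Gamma_qqq = 0.000000; k1 = (-1.000000, 0.125000, 0.000000, 0.000000)
  k2: at (p, q) = (0.200000, 0.506250), (dp/dtau, dq/dtau) = (-1.000000, 0.125000); Gamma_ppp = 0.000000, Gamma_ppq = 0.000000, Gamma_pqq = 0.000000, Gamma_qpp = 0.000000, Gamma_qpq = 0.000000, Gamma_qqq = 0.000000; k2 = (-1.000000, 0.125000, 0.000000, 0.000000)
  k3: at (p, q) = (0.200000, 0.506250), (dp/dtau, dq/dtau) = (-1.000000, 0.125000); Gamma_ppp = 0.000000, Gamma_ppq = 0.000000, Gamma_pqq = 0.000000, Gamma_qpp = 0.000000, Gamma_qpq = 0.000000, Gamma_qqq = 0.000000; k3 = (-1.000000, 0.125000, 0.000000, 0.000000)
  k4: at (p, q) = (0.150000, 0.512500), (dp/dtau, dq/dtau) = (-1.000000, 0.125000); Gamma_ppp = 0.000000, Gamma_ppq = 0.000000, Gamma_pqq = 0.000000, Gamma_qpp = 0.000000, Gamma_qpq = 0.000000, Gamma_qqq = 0.000000; k4 = (-1.000000, 0.125000, 0.000000, 0.000000)
  Y <- Y + (h/6)(k1 + 2k2 + 2k3 + k4): p = 0.1500, q = 0.5125, dp/dtau = -1.0000, dq/dtau = 0.1250
step 2:
  k1: at (p, q) = (0.150000, 0.512500), (dp/dtau, dq/dtau) = (-1.000000, 0.125000); Gamma_ppp = 0.000000, Gamma_ppq = 0.000000, Gamma_pqq = 0.000000, Gamma_qpp = 0.000000, Gamma_qpq = 0.000000, Gamma_qqq = 0.000000; k1 = (-1.000000, 0.125000, 0.000000, 0.000000)
  k2: at (p, q) = (0.100000, 0.518750), (dp/dtau, dq/dtau) = (-1.000000, 0.125000); Gamma_ppp = 0.000000, Gamma_ppq = 0.000000, Gamma_pqq = 0.000000, Gamma_qpp = 0.000000, Gamma_qpq = 0.000000, Gamma_qqq = 0.000000; k2 = (-1.000000, 0.125000, 0.000000, 0.000000)
  k3: at (p, q) = (0.100000, 0.518750), (dp/dtau, dq/dtau) = (-1.000000, 0.125000); Gamma_ppp = 0.000000, Gamma_ppq = 0.000000, Gamma_pqq = 0.000000, Gamma_qpp = 0.000000, Gamma_qpq = 0.000000, Gamma_qqq = 0.000000; k3 = (-1.000000, 0.125000, 0.000000, 0.000000)
  k4: at (p, q) = (0.050000, 0.525000), (dp/dtau, dq/dtau) = (-1.000000, 0.125000); Gamma_ppp = 0.000000, Gamma_ppq = 0.000000, Gamma_pqq = 0.000000, Gamma_qpp = 0.000000, Gamma_qpq = 0.000000, Gamma_qqq = 0.000000; k4 = (-1.000000, 0.125000, 0.000000, 0.000000)
  Y <- Y + (h/6)(k1 + 2k2 + 2k3 + k4): p = 0.0500, q = 0.5250, dp/dtau = -1.0000, dq/dtau = 0.1250

Answer: p = 0.0500, q = 0.5250, dp/dtau = -1.0000, dq/dtau = 0.1250


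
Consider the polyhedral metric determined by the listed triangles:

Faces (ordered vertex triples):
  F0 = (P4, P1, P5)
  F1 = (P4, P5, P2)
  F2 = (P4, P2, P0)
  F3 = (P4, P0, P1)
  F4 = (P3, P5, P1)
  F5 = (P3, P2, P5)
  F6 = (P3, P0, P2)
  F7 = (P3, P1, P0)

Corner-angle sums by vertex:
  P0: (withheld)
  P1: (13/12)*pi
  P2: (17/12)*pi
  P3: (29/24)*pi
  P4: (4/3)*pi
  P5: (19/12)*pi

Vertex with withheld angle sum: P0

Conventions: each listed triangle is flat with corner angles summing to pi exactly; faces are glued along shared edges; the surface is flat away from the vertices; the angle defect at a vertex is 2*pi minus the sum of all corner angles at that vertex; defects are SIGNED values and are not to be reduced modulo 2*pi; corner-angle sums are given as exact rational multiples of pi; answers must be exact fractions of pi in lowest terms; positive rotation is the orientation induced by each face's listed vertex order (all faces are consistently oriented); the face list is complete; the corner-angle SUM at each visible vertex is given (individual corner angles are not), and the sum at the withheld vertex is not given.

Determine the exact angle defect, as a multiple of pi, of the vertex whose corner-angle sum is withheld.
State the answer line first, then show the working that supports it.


Answer: defect(P0) = (5/8)*pi

V = 6, E = 12, F = 8; chi = V - E + F = 2
Gauss-Bonnet: total defect = 2*pi*chi = 4*pi; visible defects sum to (27/8)*pi


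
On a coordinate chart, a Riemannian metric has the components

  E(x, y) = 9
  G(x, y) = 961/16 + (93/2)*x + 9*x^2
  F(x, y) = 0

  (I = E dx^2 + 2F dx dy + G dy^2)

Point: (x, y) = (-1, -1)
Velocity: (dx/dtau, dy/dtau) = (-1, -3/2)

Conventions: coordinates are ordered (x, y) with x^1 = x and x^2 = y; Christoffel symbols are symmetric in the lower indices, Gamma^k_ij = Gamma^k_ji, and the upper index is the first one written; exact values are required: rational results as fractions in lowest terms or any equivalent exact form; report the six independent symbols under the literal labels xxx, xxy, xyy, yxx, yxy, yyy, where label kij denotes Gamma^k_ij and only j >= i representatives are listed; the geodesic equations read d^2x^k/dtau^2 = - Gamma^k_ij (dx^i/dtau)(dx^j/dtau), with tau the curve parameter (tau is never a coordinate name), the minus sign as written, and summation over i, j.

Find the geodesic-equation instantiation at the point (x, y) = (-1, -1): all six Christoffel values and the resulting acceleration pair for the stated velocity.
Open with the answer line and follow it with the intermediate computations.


Answer: Gamma_xxx = 0, Gamma_xxy = 0, Gamma_xyy = -19/12, Gamma_yxx = 0, Gamma_yxy = 12/19, Gamma_yyy = 0; accelerations (d^2x/dtau^2, d^2y/dtau^2) = (57/16, -36/19)

E = 9, F = 0, G = 361/16 at the point
E_x = 0, E_y = 0, F_x = 0, F_y = 0, G_x = 57/2, G_y = 0
EG - F^2 = 3249/16;  g^inv = (16/3249) * [[361/16, 0], [0, 9]]
first-kind symbols [ij,l] = (1/2)(d_i g_jl + d_j g_il - d_l g_ij): [xx,x] = E_x/2 = 0, [xx,y] = F_x - E_y/2 = 0, [xy,x] = E_y/2 = 0, [xy,y] = G_x/2 = 57/4, [yy,x] = F_y - G_x/2 = -57/4, [yy,y] = G_y/2 = 0
Gamma^x_ij = (G*[ij,x] - F*[ij,y])/(EG - F^2), Gamma^y_ij = (E*[ij,y] - F*[ij,x])/(EG - F^2)
Gamma_xxx = 0, Gamma_xxy = 0, Gamma_xyy = -19/12, Gamma_yxx = 0, Gamma_yxy = 12/19, Gamma_yyy = 0
d^2x/dtau^2 = -(Gamma_xxx*(-1)^2 + 2*Gamma_xxy*(-1)*(-3/2) + Gamma_xyy*(-3/2)^2) = 57/16
d^2y/dtau^2 = -(Gamma_yxx*(-1)^2 + 2*Gamma_yxy*(-1)*(-3/2) + Gamma_yyy*(-3/2)^2) = -36/19


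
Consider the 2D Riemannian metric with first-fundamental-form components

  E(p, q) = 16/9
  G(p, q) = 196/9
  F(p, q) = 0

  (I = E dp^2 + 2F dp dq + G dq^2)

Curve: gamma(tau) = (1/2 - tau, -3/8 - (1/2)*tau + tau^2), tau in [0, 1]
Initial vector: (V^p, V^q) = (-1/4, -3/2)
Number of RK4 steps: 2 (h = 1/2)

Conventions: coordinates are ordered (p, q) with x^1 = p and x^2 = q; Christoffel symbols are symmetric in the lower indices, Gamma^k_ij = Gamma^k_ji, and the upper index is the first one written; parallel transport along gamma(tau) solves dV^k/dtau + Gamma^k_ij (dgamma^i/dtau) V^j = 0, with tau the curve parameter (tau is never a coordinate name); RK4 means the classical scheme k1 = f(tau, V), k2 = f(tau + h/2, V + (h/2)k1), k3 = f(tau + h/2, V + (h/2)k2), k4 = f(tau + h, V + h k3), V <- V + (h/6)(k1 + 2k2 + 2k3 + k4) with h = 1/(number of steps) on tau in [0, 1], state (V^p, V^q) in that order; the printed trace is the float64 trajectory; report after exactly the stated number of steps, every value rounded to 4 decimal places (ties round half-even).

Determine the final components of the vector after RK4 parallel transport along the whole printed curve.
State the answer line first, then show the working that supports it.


Answer: V^p = -0.2500, V^q = -1.5000

gamma'(tau) = (-1, -1/2 + 2*tau); f(tau, V)^k = -Gamma^k_ij(gamma(tau)) gamma'^i(tau) V^j; h = 1/2; intermediate values shown to 6 dp
curve data and Christoffel symbols at the stage parameters:
  tau = 0.000000: gamma = (0.500000, -0.375000), gamma' = (-1.000000, -0.500000); Gamma_ppp = 0.000000, Gamma_ppq = 0.000000, Gamma_pqq = 0.000000, Gamma_qpp = 0.000000, Gamma_qpq = 0.000000, Gamma_qqq = 0.000000
  tau = 0.250000: gamma = (0.250000, -0.437500), gamma' = (-1.000000, 0.000000); Gamma_ppp = 0.000000, Gamma_ppq = 0.000000, Gamma_pqq = 0.000000, Gamma_qpp = 0.000000, Gamma_qpq = 0.000000, Gamma_qqq = 0.000000
  tau = 0.500000: gamma = (0.000000, -0.375000), gamma' = (-1.000000, 0.500000); Gamma_ppp = 0.000000, Gamma_ppq = 0.000000, Gamma_pqq = 0.000000, Gamma_qpp = 0.000000, Gamma_qpq = 0.000000, Gamma_qqq = 0.000000
  tau = 0.750000: gamma = (-0.250000, -0.187500), gamma' = (-1.000000, 1.000000); Gamma_ppp = 0.000000, Gamma_ppq = 0.000000, Gamma_pqq = 0.000000, Gamma_qpp = 0.000000, Gamma_qpq = 0.000000, Gamma_qqq = 0.000000
  tau = 1.000000: gamma = (-0.500000, 0.125000), gamma' = (-1.000000, 1.500000); Gamma_ppp = 0.000000, Gamma_ppq = 0.000000, Gamma_pqq = 0.000000, Gamma_qpp = 0.000000, Gamma_qpq = 0.000000, Gamma_qqq = 0.000000
step 0: V^p = -0.2500, V^q = -1.5000
step 1: k1 = (0.000000, 0.000000), k2 = (0.000000, 0.000000), k3 = (0.000000, 0.000000), k4 = (0.000000, 0.000000); V <- V + (h/6)(k1 + 2k2 + 2k3 + k4): V^p = -0.2500, V^q = -1.5000
step 2: k1 = (0.000000, 0.000000), k2 = (0.000000, 0.000000), k3 = (0.000000, 0.000000), k4 = (0.000000, 0.000000); V <- V + (h/6)(k1 + 2k2 + 2k3 + k4): V^p = -0.2500, V^q = -1.5000


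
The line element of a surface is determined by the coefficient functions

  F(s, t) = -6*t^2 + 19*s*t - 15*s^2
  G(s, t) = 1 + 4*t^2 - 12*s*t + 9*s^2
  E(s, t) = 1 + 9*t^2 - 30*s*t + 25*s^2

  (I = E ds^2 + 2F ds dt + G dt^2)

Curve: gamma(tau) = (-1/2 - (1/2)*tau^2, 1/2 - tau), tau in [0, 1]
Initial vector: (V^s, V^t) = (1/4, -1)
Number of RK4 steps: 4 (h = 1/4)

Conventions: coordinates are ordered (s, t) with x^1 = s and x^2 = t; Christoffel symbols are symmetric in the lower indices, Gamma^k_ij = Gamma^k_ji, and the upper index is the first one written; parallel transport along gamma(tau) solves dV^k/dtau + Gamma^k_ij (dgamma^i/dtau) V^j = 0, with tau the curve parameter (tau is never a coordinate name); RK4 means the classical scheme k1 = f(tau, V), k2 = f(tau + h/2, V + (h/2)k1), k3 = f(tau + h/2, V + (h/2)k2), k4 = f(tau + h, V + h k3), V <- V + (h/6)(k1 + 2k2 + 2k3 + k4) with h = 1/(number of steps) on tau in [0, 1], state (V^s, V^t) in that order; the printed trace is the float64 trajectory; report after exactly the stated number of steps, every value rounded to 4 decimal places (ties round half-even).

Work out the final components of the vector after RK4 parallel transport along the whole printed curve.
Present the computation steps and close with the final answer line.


gamma'(tau) = (-tau, -1); f(tau, V)^k = -Gamma^k_ij(gamma(tau)) gamma'^i(tau) V^j; h = 1/4; intermediate values shown to 6 dp
curve data and Christoffel symbols at the stage parameters:
  tau = 0.000000: gamma = (-0.500000, 0.500000), gamma' = (0.000000, -1.000000); Gamma_sss = -0.860215, Gamma_sst = 0.516129, Gamma_stt = -0.344086, Gamma_tss = 0.537634, Gamma_tst = -0.322581, Gamma_ttt = 0.215054
  tau = 0.125000: gamma = (-0.507812, 0.375000), gamma' = (-0.125000, -1.000000); Gamma_sss = -0.935002, Gamma_sst = 0.561001, Gamma_stt = -0.374001, Gamma_tss = 0.580140, Gamma_tst = -0.348084, Gamma_ttt = 0.232056
  tau = 0.250000: gamma = (-0.531250, 0.250000), gamma' = (-0.250000, -1.000000); Gamma_sss = -1.002645, Gamma_sst = 0.601587, Gamma_stt = -0.401058, Gamma_tss = 0.616304, Gamma_tst = -0.369783, Gamma_ttt = 0.246522
  tau = 0.375000: gamma = (-0.570312, 0.125000), gamma' = (-0.375000, -1.000000); Gamma_sss = -1.057475, Gamma_sst = 0.634485, Gamma_stt = -0.422990, Gamma_tss = 0.642678, Gamma_tst = -0.385607, Gamma_ttt = 0.257071
  tau = 0.500000: gamma = (-0.625000, 0.000000), gamma' = (-0.500000, -1.000000); Gamma_sss = -1.094092, Gamma_sst = 0.656455, Gamma_stt = -0.437637, Gamma_tss = 0.656455, Gamma_tst = -0.393873, Gamma_ttt = 0.262582
  tau = 0.625000: gamma = (-0.695312, -0.125000), gamma' = (-0.625000, -1.000000); Gamma_sss = -1.108464, Gamma_sst = 0.665079, Gamma_stt = -0.443386, Gamma_tss = 0.656144, Gamma_tst = -0.393686, Gamma_ttt = 0.262458
  tau = 0.750000: gamma = (-0.781250, -0.250000), gamma' = (-0.750000, -1.000000); Gamma_sss = -1.098871, Gamma_sst = 0.659323, Gamma_stt = -0.439548, Gamma_tss = 0.641915, Gamma_tst = -0.385149, Gamma_ttt = 0.256766
  tau = 0.875000: gamma = (-0.882812, -0.375000), gamma' = (-0.875000, -1.000000); Gamma_sss = -1.066354, Gamma_sst = 0.639813, Gamma_stt = -0.426542, Gamma_tss = 0.615497, Gamma_tst = -0.369298, Gamma_ttt = 0.246199
  tau = 1.000000: gamma = (-1.000000, -0.500000), gamma' = (-1.000000, -1.000000); Gamma_sss = -1.014493, Gamma_sst = 0.608696, Gamma_stt = -0.405797, Gamma_tss = 0.579710, Gamma_tst = -0.347826, Gamma_ttt = 0.231884
step 0: V^s = 0.2500, V^t = -1.0000
step 1: k1 = (0.473118, -0.295699), k2 = (0.452405, -0.280703), k3 = (0.450685, -0.279636), k4 = (0.395455, -0.243078); V <- V + (h/6)(k1 + 2k2 + 2k3 + k4): V^s = 0.3614, V^t = -1.0691
step 2: k1 = (0.394834, -0.242696), k2 = (0.301211, -0.183060), k3 = (0.297047, -0.180530), k4 = (0.169583, -0.101750); V <- V + (h/6)(k1 + 2k2 + 2k3 + k4): V^s = 0.4348, V^t = -1.1138
step 3: k1 = (0.169433, -0.101660), k2 = (0.018581, -0.010999), k3 = (0.018789, -0.011122), k4 = (-0.133795, 0.078157); V <- V + (h/6)(k1 + 2k2 + 2k3 + k4): V^s = 0.4394, V^t = -1.1166
step 4: k1 = (-0.133781, 0.078149), k2 = (-0.271491, 0.156704), k3 = (-0.265135, 0.153035), k4 = (-0.370215, 0.211551); V <- V + (h/6)(k1 + 2k2 + 2k3 + k4): V^s = 0.3737, V^t = -1.0787

Answer: V^s = 0.3737, V^t = -1.0787


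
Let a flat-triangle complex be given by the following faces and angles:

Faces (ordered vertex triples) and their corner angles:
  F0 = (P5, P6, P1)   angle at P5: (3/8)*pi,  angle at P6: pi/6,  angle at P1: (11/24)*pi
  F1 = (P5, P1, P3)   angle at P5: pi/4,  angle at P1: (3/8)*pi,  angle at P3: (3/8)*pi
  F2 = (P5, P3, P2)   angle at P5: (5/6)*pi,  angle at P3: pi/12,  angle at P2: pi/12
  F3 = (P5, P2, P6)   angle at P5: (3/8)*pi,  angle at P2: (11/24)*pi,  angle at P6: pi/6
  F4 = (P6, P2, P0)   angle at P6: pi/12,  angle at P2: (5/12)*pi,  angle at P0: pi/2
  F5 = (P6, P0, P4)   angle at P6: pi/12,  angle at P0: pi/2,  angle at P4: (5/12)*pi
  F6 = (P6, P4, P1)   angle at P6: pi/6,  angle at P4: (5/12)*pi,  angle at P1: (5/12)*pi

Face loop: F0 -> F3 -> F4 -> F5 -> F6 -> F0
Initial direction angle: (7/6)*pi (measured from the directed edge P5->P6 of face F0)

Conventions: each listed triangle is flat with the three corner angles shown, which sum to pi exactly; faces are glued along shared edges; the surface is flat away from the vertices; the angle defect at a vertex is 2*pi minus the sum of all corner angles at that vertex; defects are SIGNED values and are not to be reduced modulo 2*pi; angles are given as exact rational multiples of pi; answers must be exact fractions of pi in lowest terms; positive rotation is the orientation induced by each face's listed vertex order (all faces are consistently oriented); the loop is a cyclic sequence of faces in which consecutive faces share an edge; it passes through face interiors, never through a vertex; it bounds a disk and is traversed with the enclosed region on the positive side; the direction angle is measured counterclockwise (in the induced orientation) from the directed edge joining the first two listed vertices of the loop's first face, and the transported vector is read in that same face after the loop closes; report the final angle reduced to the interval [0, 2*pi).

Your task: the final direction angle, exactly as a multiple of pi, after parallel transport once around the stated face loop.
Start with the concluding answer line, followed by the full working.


Answer: final direction angle = pi/2

enclosed vertex P6: corner angles sum to (2/3)*pi, defect = 2*pi - (2/3)*pi = (4/3)*pi
by Gauss-Bonnet the loop rotates the vector by the enclosed defect sum (positive orientation, mod 2*pi)
final angle = (7/6)*pi + (4/3)*pi = pi/2 (mod 2*pi)


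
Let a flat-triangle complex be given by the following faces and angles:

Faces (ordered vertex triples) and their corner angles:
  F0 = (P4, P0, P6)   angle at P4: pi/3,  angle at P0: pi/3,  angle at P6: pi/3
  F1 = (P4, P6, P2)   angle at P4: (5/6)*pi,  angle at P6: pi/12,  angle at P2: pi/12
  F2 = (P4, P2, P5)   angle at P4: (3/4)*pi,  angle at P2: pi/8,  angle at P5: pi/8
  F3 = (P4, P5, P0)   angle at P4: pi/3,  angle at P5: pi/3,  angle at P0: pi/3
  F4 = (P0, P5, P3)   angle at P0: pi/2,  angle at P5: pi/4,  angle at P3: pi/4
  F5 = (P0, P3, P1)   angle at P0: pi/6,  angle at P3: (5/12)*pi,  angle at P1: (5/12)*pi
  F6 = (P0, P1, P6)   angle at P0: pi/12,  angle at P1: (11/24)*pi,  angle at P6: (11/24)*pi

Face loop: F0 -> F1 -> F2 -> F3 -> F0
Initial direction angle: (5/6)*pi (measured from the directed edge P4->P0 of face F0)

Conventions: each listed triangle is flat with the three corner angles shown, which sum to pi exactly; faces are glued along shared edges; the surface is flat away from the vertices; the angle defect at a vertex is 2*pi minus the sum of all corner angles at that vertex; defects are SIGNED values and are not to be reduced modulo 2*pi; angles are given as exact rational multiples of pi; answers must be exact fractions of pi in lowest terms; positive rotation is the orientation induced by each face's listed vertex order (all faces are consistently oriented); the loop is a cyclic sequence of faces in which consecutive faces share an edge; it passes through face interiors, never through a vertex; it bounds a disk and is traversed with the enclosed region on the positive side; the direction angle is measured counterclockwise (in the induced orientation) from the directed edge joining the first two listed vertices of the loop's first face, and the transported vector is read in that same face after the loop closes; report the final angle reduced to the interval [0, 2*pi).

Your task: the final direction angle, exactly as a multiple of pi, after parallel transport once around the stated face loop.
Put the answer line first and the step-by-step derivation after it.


Answer: final direction angle = (7/12)*pi

enclosed vertex P4: corner angles sum to (9/4)*pi, defect = 2*pi - (9/4)*pi = -pi/4
summing the enclosed defects onto the initial angle, mod 2*pi in the induced orientation:
final angle = (5/6)*pi - pi/4 = (7/12)*pi (mod 2*pi)


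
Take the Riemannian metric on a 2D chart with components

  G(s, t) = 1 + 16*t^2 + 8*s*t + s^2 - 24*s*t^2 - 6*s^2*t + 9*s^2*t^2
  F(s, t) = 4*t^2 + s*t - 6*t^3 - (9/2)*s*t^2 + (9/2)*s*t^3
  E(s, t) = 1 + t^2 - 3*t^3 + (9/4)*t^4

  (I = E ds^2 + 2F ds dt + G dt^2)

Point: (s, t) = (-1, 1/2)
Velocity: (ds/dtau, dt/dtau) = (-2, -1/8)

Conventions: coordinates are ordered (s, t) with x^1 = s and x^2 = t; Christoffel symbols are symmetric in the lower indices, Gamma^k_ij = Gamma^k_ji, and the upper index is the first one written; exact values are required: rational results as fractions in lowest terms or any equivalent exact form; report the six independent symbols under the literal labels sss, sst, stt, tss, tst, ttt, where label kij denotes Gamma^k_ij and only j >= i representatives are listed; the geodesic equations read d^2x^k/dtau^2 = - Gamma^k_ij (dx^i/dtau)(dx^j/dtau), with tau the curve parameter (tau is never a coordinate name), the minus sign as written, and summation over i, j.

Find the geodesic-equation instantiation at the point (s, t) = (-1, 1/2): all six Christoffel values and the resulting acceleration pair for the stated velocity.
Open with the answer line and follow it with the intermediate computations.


Answer: Gamma_sss = 0, Gamma_sst = -4/465, Gamma_stt = 56/465, Gamma_tss = 0, Gamma_tst = -16/93, Gamma_ttt = 224/93; accelerations (d^2s/dtau^2, d^2t/dtau^2) = (3/1240, 3/62)

E = 65/64, F = 5/16, G = 29/4 at the point
E_s = 0, E_t = -1/8, F_s = -1/16, F_t = -3/8, G_s = -5/2, G_t = 35
EG - F^2 = 465/64;  g^inv = (64/465) * [[29/4, -5/16], [-5/16, 65/64]]
first-kind symbols [ij,l] = (1/2)(d_i g_jl + d_j g_il - d_l g_ij): [ss,s] = E_s/2 = 0, [ss,t] = F_s - E_t/2 = 0, [st,s] = E_t/2 = -1/16, [st,t] = G_s/2 = -5/4, [tt,s] = F_t - G_s/2 = 7/8, [tt,t] = G_t/2 = 35/2
Gamma^s_ij = (G*[ij,s] - F*[ij,t])/(EG - F^2), Gamma^t_ij = (E*[ij,t] - F*[ij,s])/(EG - F^2)
Gamma_sss = 0, Gamma_sst = -4/465, Gamma_stt = 56/465, Gamma_tss = 0, Gamma_tst = -16/93, Gamma_ttt = 224/93
d^2s/dtau^2 = -(Gamma_sss*(-2)^2 + 2*Gamma_sst*(-2)*(-1/8) + Gamma_stt*(-1/8)^2) = 3/1240
d^2t/dtau^2 = -(Gamma_tss*(-2)^2 + 2*Gamma_tst*(-2)*(-1/8) + Gamma_ttt*(-1/8)^2) = 3/62


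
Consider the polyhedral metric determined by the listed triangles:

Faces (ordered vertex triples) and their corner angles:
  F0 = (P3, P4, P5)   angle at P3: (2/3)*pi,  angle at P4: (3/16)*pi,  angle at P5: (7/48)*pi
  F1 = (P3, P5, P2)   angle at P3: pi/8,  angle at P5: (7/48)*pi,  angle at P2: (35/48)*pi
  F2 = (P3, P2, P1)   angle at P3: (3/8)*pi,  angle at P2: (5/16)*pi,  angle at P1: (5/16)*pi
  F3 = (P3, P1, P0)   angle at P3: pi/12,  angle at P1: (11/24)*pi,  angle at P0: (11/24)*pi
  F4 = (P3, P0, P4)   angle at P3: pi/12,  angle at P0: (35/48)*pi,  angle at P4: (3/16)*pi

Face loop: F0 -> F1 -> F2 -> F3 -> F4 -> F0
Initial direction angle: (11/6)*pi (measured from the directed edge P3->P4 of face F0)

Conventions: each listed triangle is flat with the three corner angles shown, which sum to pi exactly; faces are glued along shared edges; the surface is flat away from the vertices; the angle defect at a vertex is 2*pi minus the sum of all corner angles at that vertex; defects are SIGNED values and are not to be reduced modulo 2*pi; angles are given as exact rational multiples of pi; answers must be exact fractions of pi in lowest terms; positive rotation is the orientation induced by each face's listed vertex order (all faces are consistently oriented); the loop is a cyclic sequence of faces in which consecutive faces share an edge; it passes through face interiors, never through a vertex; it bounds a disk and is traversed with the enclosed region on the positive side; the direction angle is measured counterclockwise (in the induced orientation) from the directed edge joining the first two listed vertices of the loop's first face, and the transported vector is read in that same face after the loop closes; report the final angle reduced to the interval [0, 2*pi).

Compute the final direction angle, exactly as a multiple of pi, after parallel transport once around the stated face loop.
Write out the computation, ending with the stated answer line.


enclosed vertex P3: corner angles sum to (4/3)*pi, defect = 2*pi - (4/3)*pi = (2/3)*pi
holonomy = initial angle + sum of enclosed defects (mod 2*pi), positive in the induced orientation
final angle = (11/6)*pi + (2/3)*pi = pi/2 (mod 2*pi)

Answer: final direction angle = pi/2
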